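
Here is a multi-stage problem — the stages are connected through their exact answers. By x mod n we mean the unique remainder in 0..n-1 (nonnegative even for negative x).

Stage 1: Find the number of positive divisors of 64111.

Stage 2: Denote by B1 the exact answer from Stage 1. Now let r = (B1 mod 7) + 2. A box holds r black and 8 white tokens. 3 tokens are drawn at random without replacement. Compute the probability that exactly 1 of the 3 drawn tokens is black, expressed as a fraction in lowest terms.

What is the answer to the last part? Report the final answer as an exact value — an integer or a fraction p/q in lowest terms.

6/13

Stage 1: 64111 = 61 * 1051; number of divisors = (1+1) * (1+1) = 4; answer 4
Stage 2: B1 = 4; r = 6; total draws C(14,3) = 364; favorable C(6,1)*C(8,2) = 168; P = 6/13; answer 6/13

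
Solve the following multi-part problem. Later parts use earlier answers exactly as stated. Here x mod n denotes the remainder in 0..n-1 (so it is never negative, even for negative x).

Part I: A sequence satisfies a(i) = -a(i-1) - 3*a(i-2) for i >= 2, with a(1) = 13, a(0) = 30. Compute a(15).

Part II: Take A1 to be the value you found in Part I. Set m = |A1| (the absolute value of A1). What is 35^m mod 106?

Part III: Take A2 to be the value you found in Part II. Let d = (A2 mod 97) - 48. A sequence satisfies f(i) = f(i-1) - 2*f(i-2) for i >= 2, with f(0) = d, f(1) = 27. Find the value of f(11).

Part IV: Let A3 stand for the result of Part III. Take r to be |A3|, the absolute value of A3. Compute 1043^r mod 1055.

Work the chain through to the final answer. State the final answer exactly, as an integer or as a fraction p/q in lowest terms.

423

Part I: a(2) = -1*(13) - 3*(30) = -103; iterating: a(2)=-103, a(3)=64, a(4)=245, a(5)=-437, a(6)=-298, a(7)=1609, a(8)=-715, a(9)=-4112, a(10)=6257, a(11)=6079, a(12)=-24850, a(13)=6613, a(14)=67937, a(15)=-87776; answer -87776
Part II: A1 = -87776; m = 87776; squarings mod 106: 35^1=35, 35^2=59, 35^4=89, 35^8=77, 35^16=99, 35^32=49, 35^64=69, 35^128=97, 35^256=81, 35^512=95, 35^1024=15, 35^2048=13, 35^4096=63, 35^8192=47, 35^16384=89, 35^32768=77, 35^65536=99; 35^87776 = 35^32 * 35^64 * 35^128 * 35^512 * 35^1024 * 35^4096 * 35^16384 * 35^65536 = 1 (mod 106); answer 1
Part III: A2 = 1; d = -47; f(2) = 1*(27) - 2*(-47) = 121; iterating: f(2)=121, f(3)=67, f(4)=-175, f(5)=-309, f(6)=41, f(7)=659, f(8)=577, f(9)=-741, f(10)=-1895, f(11)=-413; answer -413
Part IV: A3 = -413; r = 413; squarings mod 1055: 1043^1=1043, 1043^2=144, 1043^4=691, 1043^8=621, 1043^16=566, 1043^32=691, 1043^64=621, 1043^128=566, 1043^256=691; 1043^413 = 1043^1 * 1043^4 * 1043^8 * 1043^16 * 1043^128 * 1043^256 = 423 (mod 1055); answer 423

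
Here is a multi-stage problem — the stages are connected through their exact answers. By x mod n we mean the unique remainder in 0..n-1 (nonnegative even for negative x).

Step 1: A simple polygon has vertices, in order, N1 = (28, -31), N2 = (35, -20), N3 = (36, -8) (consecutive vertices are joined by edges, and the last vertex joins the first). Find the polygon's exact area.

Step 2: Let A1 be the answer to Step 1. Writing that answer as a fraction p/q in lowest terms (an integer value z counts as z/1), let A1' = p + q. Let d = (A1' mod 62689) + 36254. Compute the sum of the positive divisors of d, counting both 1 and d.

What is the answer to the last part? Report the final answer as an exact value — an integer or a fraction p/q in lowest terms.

Step 1: cross terms: (28*-20 - 35*-31)=525, (35*-8 - 36*-20)=440, (36*-31 - 28*-8)=-892; twice the area = |73| = 73; area = 73/2; answer 73/2
Step 2: A1 = 73/2; threaded value p + q = 75; d = 36329; 36329 = 17 * 2137; sigma = (1 + 17) * (1 + 2137) = 18 * 2138 = 38484; answer 38484

38484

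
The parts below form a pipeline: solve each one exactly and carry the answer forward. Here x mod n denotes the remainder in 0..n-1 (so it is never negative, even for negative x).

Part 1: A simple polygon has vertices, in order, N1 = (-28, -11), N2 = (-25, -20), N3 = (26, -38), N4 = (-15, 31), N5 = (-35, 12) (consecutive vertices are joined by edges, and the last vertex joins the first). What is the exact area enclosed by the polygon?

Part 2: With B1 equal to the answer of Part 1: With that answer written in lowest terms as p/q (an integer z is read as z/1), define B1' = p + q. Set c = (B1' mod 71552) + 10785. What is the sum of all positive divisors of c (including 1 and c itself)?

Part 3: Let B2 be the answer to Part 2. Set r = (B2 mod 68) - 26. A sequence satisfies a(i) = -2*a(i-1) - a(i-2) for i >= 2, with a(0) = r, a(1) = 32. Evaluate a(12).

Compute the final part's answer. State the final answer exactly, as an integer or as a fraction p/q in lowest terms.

Part 1: cross terms: (-28*-20 - -25*-11)=285, (-25*-38 - 26*-20)=1470, (26*31 - -15*-38)=236, (-15*12 - -35*31)=905, (-35*-11 - -28*12)=721; twice the area = |3617| = 3617; area = 3617/2; answer 3617/2
Part 2: B1 = 3617/2; threaded value p + q = 3619; c = 14404; 14404 = 2^2 * 13 * 277; sigma = (1 + 2 + 4) * (1 + 13) * (1 + 277) = 7 * 14 * 278 = 27244; answer 27244
Part 3: B2 = 27244; r = 18; a(2) = -2*(32) - 1*(18) = -82; iterating: a(2)=-82, a(3)=132, a(4)=-182, a(5)=232, a(6)=-282, a(7)=332, a(8)=-382, a(9)=432, a(10)=-482, a(11)=532, a(12)=-582; answer -582

-582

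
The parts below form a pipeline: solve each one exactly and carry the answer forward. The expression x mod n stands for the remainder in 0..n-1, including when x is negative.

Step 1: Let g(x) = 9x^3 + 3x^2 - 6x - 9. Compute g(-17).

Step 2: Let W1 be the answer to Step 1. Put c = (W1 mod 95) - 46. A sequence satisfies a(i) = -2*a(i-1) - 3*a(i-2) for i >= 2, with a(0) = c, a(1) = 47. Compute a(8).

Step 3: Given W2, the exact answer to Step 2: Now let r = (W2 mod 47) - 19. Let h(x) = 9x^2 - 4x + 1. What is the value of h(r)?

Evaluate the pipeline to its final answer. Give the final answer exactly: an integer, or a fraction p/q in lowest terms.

4670

Step 1: 9*(-17)^3 + 3*(-17)^2 - 6*(-17)^1 - 9 = (-44217) + (867) + (102) + (-9) = -43257; answer -43257
Step 2: W1 = -43257; c = 17; a(2) = -2*(47) - 3*(17) = -145; iterating: a(2)=-145, a(3)=149, a(4)=137, a(5)=-721, a(6)=1031, a(7)=101, a(8)=-3295; answer -3295
Step 3: W2 = -3295; r = 23; 9*(23)^2 - 4*(23)^1 + 1 = (4761) + (-92) + (1) = 4670; answer 4670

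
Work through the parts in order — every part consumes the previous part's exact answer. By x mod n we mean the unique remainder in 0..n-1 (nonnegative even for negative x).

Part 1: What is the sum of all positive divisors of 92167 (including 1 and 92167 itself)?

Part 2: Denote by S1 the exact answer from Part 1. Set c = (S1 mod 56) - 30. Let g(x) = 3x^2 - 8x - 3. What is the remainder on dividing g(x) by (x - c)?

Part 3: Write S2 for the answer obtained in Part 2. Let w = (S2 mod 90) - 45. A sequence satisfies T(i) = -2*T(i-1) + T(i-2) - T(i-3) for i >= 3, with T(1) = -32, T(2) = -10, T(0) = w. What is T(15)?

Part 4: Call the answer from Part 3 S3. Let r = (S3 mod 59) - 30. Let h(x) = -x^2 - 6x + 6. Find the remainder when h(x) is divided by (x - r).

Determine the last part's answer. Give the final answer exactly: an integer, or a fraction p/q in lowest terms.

-561

Part 1: 92167 = 37 * 47 * 53; sigma = (1 + 37) * (1 + 47) * (1 + 53) = 38 * 48 * 54 = 98496; answer 98496
Part 2: S1 = 98496; c = 18; remainder = value at the root: 3*(18)^2 - 8*(18)^1 - 3 = (972) + (-144) + (-3) = 825; answer 825
Part 3: S2 = 825; w = -30; T(3) = -2*(-10) + 1*(-32) - 1*(-30) = 18; iterating: T(3)=18, T(4)=-14, T(5)=56, T(6)=-144, T(7)=358, T(8)=-916, T(9)=2334, T(10)=-5942, T(11)=15134, T(12)=-38544, T(13)=98164, T(14)=-250006, T(15)=636720; answer 636720
Part 4: S3 = 636720; r = 21; remainder = value at the root: -1*(21)^2 - 6*(21)^1 + 6 = (-441) + (-126) + (6) = -561; answer -561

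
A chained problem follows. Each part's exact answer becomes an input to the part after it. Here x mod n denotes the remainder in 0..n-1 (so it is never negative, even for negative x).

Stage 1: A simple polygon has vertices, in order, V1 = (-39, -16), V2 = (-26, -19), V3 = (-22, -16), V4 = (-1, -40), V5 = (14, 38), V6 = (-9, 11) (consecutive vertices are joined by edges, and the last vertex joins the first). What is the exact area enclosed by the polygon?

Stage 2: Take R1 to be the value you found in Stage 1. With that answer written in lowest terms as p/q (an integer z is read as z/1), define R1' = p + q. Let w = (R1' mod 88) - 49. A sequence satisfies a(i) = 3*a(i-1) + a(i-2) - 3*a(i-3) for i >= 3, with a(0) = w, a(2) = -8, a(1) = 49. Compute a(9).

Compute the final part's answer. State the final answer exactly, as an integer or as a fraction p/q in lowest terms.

Stage 1: cross terms: (-39*-19 - -26*-16)=325, (-26*-16 - -22*-19)=-2, (-22*-40 - -1*-16)=864, (-1*38 - 14*-40)=522, (14*11 - -9*38)=496, (-9*-16 - -39*11)=573; twice the area = |2778| = 2778; area = 1389; answer 1389
Stage 2: R1 = 1389; threaded value p + q = 1390; w = 21; a(3) = 3*(-8) + 1*(49) - 3*(21) = -38; iterating: a(3)=-38, a(4)=-269, a(5)=-821, a(6)=-2618, a(7)=-7868, a(8)=-23759, a(9)=-71291; answer -71291

-71291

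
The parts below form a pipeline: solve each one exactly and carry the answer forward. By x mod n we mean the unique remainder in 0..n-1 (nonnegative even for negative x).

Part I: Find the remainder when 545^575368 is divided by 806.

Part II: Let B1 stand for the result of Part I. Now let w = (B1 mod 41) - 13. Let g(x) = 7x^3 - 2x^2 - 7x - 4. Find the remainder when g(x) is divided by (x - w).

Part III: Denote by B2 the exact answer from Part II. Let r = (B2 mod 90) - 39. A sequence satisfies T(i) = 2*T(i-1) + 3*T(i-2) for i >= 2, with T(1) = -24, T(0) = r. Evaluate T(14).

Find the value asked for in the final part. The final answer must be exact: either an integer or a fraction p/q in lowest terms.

Part I: squarings mod 806: 545^1=545, 545^2=417, 545^4=599, 545^8=131, 545^16=235, 545^32=417, 545^64=599, 545^128=131, 545^256=235, 545^512=417, 545^1024=599, 545^2048=131, 545^4096=235, 545^8192=417, 545^16384=599, 545^32768=131, 545^65536=235, 545^131072=417, 545^262144=599, 545^524288=131; 545^575368 = 545^8 * 545^128 * 545^256 * 545^512 * 545^1024 * 545^16384 * 545^32768 * 545^524288 = 547 (mod 806); answer 547
Part II: B1 = 547; w = 1; remainder = value at the root: 7*(1)^3 - 2*(1)^2 - 7*(1)^1 - 4 = (7) + (-2) + (-7) + (-4) = -6; answer -6
Part III: B2 = -6; r = 45; T(2) = 2*(-24) + 3*(45) = 87; iterating: T(2)=87, T(3)=102, T(4)=465, T(5)=1236, T(6)=3867, T(7)=11442, T(8)=34485, T(9)=103296, T(10)=310047, T(11)=929982, T(12)=2790105, T(13)=8370156, T(14)=25110627; answer 25110627

25110627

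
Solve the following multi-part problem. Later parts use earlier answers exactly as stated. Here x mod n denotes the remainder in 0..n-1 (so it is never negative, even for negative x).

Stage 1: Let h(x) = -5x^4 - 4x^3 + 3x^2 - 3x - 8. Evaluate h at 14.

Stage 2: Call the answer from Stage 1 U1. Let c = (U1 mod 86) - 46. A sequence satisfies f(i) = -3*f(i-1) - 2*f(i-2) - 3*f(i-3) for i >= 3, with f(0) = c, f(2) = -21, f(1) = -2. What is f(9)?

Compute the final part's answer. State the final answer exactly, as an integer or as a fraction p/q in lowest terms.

Stage 1: -5*(14)^4 - 4*(14)^3 + 3*(14)^2 - 3*(14)^1 - 8 = (-192080) + (-10976) + (588) + (-42) + (-8) = -202518; answer -202518
Stage 2: U1 = -202518; c = -34; f(3) = -3*(-21) - 2*(-2) - 3*(-34) = 169; iterating: f(3)=169, f(4)=-459, f(5)=1102, f(6)=-2895, f(7)=7858, f(8)=-21090, f(9)=56239; answer 56239

56239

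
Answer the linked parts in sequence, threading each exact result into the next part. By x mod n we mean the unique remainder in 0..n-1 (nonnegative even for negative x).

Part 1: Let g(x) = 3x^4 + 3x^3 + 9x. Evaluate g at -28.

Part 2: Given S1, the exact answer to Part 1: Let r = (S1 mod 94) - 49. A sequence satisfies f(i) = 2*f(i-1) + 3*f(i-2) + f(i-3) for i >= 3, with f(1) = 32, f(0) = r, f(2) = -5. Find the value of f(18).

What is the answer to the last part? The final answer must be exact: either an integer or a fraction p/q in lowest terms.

Part 1: 3*(-28)^4 + 3*(-28)^3 + 9*(-28)^1 = (1843968) + (-65856) + (-252) = 1777860; answer 1777860
Part 2: S1 = 1777860; r = -11; f(3) = 2*(-5) + 3*(32) + 1*(-11) = 75; iterating: f(3)=75, f(4)=167, f(5)=554, f(6)=1684, f(7)=5197, f(8)=16000, f(9)=49275, f(10)=151747, f(11)=467319, f(12)=1439154, f(13)=4432012, f(14)=13648805, f(15)=42032800, f(16)=129444027, f(17)=398635259, f(18)=1227635399; answer 1227635399

1227635399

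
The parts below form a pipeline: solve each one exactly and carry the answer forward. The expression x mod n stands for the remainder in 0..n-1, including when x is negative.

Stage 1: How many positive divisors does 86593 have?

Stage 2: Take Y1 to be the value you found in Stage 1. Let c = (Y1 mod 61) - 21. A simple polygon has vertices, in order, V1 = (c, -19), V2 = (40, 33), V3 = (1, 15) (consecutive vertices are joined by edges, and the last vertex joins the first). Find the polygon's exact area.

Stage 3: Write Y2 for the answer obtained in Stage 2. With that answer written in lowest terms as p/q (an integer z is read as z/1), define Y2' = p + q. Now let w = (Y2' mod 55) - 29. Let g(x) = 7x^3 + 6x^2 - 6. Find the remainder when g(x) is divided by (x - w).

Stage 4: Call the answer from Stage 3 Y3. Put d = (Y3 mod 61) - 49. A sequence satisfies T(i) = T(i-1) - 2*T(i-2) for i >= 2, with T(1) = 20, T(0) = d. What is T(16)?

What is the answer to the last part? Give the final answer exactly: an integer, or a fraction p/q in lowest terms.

Stage 1: 86593 = 13 * 6661; number of divisors = (1+1) * (1+1) = 4; answer 4
Stage 2: Y1 = 4; c = -17; cross terms: (-17*33 - 40*-19)=199, (40*15 - 1*33)=567, (1*-19 - -17*15)=236; twice the area = |1002| = 1002; area = 501; answer 501
Stage 3: Y2 = 501; threaded value p + q = 502; w = -22; remainder = value at the root: 7*(-22)^3 + 6*(-22)^2 - 6 = (-74536) + (2904) + (-6) = -71638; answer -71638
Stage 4: Y3 = -71638; d = -12; T(2) = 1*(20) - 2*(-12) = 44; iterating: T(2)=44, T(3)=4, T(4)=-84, T(5)=-92, T(6)=76, T(7)=260, T(8)=108, T(9)=-412, T(10)=-628, T(11)=196, T(12)=1452, T(13)=1060, T(14)=-1844, T(15)=-3964, T(16)=-276; answer -276

-276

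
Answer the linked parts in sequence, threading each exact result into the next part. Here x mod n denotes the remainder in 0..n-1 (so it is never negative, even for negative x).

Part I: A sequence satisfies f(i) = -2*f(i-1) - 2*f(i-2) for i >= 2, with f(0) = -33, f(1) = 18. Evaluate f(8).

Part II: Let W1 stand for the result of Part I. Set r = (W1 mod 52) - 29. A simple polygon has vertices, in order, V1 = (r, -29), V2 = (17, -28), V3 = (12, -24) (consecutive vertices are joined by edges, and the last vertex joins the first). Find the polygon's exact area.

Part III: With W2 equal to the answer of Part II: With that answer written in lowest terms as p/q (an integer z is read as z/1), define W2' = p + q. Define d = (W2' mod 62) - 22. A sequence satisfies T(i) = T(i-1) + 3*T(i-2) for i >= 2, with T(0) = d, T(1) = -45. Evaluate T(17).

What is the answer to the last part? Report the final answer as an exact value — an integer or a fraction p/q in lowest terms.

-21610938

Part I: f(2) = -2*(18) - 2*(-33) = 30; iterating: f(2)=30, f(3)=-96, f(4)=132, f(5)=-72, f(6)=-120, f(7)=384, f(8)=-528; answer -528
Part II: W1 = -528; r = 15; cross terms: (15*-28 - 17*-29)=73, (17*-24 - 12*-28)=-72, (12*-29 - 15*-24)=12; twice the area = |13| = 13; area = 13/2; answer 13/2
Part III: W2 = 13/2; threaded value p + q = 15; d = -7; T(2) = 1*(-45) + 3*(-7) = -66; iterating: T(2)=-66, T(3)=-201, T(4)=-399, T(5)=-1002, T(6)=-2199, T(7)=-5205, T(8)=-11802, T(9)=-27417, T(10)=-62823, T(11)=-145074, T(12)=-333543, T(13)=-768765, T(14)=-1769394, T(15)=-4075689, T(16)=-9383871, T(17)=-21610938; answer -21610938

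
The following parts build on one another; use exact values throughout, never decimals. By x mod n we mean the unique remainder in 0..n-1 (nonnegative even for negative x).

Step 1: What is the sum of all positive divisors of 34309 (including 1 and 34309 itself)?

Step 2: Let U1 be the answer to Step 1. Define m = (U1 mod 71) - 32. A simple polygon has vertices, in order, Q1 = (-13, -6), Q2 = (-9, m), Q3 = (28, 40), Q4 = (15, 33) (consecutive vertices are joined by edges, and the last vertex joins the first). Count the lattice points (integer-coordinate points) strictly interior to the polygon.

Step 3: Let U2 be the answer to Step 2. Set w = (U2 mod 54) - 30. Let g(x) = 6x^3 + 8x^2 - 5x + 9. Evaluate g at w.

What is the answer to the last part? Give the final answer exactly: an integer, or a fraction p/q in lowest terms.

Step 1: 34309 = 11 * 3119; sigma = (1 + 11) * (1 + 3119) = 12 * 3120 = 37440; answer 37440
Step 2: U1 = 37440; m = -9; cross terms: (-13*-9 - -9*-6)=63, (-9*40 - 28*-9)=-108, (28*33 - 15*40)=324, (15*-6 - -13*33)=339; twice the area = |618| = 618; area = 309; boundary points = 1 + 1 + 1 + 1 = 4; strictly interior points = area - boundary/2 + 1 = 308; answer 308
Step 3: U2 = 308; w = 8; 6*(8)^3 + 8*(8)^2 - 5*(8)^1 + 9 = (3072) + (512) + (-40) + (9) = 3553; answer 3553

3553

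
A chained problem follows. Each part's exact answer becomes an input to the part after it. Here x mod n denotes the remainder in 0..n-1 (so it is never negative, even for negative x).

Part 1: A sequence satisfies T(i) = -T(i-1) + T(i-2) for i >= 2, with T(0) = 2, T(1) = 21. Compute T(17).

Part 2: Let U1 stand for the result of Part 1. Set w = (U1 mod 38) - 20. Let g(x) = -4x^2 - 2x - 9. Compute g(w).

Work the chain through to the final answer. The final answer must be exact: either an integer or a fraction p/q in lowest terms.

-51

Part 1: T(2) = -1*(21) + 1*(2) = -19; iterating: T(2)=-19, T(3)=40, T(4)=-59, T(5)=99, T(6)=-158, T(7)=257, T(8)=-415, T(9)=672, T(10)=-1087, T(11)=1759, T(12)=-2846, T(13)=4605, T(14)=-7451, T(15)=12056, T(16)=-19507, T(17)=31563; answer 31563
Part 2: U1 = 31563; w = 3; -4*(3)^2 - 2*(3)^1 - 9 = (-36) + (-6) + (-9) = -51; answer -51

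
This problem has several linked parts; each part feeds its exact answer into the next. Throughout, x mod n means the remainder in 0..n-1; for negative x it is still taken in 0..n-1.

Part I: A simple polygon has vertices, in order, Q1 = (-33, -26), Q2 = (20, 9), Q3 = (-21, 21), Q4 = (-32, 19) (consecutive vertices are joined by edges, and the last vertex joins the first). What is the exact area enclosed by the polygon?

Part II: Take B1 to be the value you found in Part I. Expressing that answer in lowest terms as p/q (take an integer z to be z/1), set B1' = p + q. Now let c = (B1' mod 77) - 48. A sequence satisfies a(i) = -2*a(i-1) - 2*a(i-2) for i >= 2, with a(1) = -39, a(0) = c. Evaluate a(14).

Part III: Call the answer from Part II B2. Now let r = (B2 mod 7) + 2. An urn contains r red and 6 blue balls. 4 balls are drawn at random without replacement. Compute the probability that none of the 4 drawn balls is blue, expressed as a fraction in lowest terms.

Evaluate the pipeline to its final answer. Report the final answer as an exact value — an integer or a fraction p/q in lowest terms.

Part I: cross terms: (-33*9 - 20*-26)=223, (20*21 - -21*9)=609, (-21*19 - -32*21)=273, (-32*-26 - -33*19)=1459; twice the area = |2564| = 2564; area = 1282; answer 1282
Part II: B1 = 1282; threaded value p + q = 1283; c = 3; a(2) = -2*(-39) - 2*(3) = 72; iterating: a(2)=72, a(3)=-66, a(4)=-12, a(5)=156, a(6)=-288, a(7)=264, a(8)=48, a(9)=-624, a(10)=1152, a(11)=-1056, a(12)=-192, a(13)=2496, a(14)=-4608; answer -4608
Part III: B2 = -4608; r = 7; total draws C(13,4) = 715; favorable C(7,4) = 35; P = 7/143; answer 7/143

7/143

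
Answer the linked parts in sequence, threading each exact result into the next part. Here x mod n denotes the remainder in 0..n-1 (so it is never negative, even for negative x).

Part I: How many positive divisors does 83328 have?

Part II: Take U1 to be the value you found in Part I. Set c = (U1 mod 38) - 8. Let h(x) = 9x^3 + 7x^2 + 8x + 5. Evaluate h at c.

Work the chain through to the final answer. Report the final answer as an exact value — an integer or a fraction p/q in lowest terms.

54905

Part I: 83328 = 2^7 * 3 * 7 * 31; number of divisors = (7+1) * (1+1) * (1+1) * (1+1) = 64; answer 64
Part II: U1 = 64; c = 18; 9*(18)^3 + 7*(18)^2 + 8*(18)^1 + 5 = (52488) + (2268) + (144) + (5) = 54905; answer 54905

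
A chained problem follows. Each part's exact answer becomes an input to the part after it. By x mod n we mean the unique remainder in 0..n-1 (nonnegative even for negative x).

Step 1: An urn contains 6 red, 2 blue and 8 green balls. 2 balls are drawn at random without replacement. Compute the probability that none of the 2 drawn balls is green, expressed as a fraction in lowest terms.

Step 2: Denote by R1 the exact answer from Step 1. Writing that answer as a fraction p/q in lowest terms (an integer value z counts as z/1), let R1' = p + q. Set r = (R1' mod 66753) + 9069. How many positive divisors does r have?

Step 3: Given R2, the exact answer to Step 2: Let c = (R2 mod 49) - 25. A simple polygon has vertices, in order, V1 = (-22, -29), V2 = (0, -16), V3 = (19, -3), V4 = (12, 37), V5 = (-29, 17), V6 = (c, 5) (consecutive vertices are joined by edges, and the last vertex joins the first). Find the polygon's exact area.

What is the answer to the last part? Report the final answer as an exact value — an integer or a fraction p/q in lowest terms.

Step 1: total draws C(16,2) = 120; favorable C(8,2) = 28; P = 7/30; answer 7/30
Step 2: R1 = 7/30; threaded value p + q = 37; r = 9106; 9106 = 2 * 29 * 157; number of divisors = (1+1) * (1+1) * (1+1) = 8; answer 8
Step 3: R2 = 8; c = -17; cross terms: (-22*-16 - 0*-29)=352, (0*-3 - 19*-16)=304, (19*37 - 12*-3)=739, (12*17 - -29*37)=1277, (-29*5 - -17*17)=144, (-17*-29 - -22*5)=603; twice the area = |3419| = 3419; area = 3419/2; answer 3419/2

3419/2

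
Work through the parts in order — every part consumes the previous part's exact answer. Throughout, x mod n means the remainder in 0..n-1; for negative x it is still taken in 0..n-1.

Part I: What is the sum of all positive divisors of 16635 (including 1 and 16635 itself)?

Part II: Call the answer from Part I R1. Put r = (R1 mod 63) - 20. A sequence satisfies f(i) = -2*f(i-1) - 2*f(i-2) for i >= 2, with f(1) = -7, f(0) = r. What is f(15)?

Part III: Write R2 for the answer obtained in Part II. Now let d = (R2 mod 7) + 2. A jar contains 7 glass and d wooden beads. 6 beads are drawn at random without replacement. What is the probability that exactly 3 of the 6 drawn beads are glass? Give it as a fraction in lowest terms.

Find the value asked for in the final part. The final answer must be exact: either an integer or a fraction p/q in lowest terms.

175/429

Part I: 16635 = 3 * 5 * 1109; sigma = (1 + 3) * (1 + 5) * (1 + 1109) = 4 * 6 * 1110 = 26640; answer 26640
Part II: R1 = 26640; r = 34; f(2) = -2*(-7) - 2*(34) = -54; iterating: f(2)=-54, f(3)=122, f(4)=-136, f(5)=28, f(6)=216, f(7)=-488, f(8)=544, f(9)=-112, f(10)=-864, f(11)=1952, f(12)=-2176, f(13)=448, f(14)=3456, f(15)=-7808; answer -7808
Part III: R2 = -7808; d = 6; total draws C(13,6) = 1716; favorable C(7,3)*C(6,3) = 700; P = 175/429; answer 175/429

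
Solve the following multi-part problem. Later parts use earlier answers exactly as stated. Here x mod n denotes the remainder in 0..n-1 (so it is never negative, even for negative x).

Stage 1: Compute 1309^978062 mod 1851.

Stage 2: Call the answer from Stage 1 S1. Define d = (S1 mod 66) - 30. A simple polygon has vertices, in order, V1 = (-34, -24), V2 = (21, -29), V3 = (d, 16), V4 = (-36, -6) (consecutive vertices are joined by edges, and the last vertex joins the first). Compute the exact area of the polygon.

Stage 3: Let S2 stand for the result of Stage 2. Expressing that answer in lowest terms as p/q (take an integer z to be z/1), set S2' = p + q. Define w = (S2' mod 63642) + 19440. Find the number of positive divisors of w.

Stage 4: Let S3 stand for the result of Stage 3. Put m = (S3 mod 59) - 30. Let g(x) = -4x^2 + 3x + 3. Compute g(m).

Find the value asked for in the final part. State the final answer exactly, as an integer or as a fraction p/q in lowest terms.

-1347

Stage 1: squarings mod 1851: 1309^1=1309, 1309^2=1306, 1309^4=865, 1309^8=421, 1309^16=1396, 1309^32=1564, 1309^64=925, 1309^128=463, 1309^256=1504, 1309^512=94, 1309^1024=1432, 1309^2048=1567, 1309^4096=1063, 1309^8192=859, 1309^16384=1183, 1309^32768=133, 1309^65536=1030, 1309^131072=277, 1309^262144=838, 1309^524288=715; 1309^978062 = 1309^2 * 1309^4 * 1309^8 * 1309^128 * 1309^1024 * 1309^2048 * 1309^8192 * 1309^16384 * 1309^32768 * 1309^131072 * 1309^262144 * 1309^524288 = 847 (mod 1851); answer 847
Stage 2: S1 = 847; d = 25; cross terms: (-34*-29 - 21*-24)=1490, (21*16 - 25*-29)=1061, (25*-6 - -36*16)=426, (-36*-24 - -34*-6)=660; twice the area = |3637| = 3637; area = 3637/2; answer 3637/2
Stage 3: S2 = 3637/2; threaded value p + q = 3639; w = 23079; 23079 = 3 * 7^2 * 157; number of divisors = (1+1) * (2+1) * (1+1) = 12; answer 12
Stage 4: S3 = 12; m = -18; -4*(-18)^2 + 3*(-18)^1 + 3 = (-1296) + (-54) + (3) = -1347; answer -1347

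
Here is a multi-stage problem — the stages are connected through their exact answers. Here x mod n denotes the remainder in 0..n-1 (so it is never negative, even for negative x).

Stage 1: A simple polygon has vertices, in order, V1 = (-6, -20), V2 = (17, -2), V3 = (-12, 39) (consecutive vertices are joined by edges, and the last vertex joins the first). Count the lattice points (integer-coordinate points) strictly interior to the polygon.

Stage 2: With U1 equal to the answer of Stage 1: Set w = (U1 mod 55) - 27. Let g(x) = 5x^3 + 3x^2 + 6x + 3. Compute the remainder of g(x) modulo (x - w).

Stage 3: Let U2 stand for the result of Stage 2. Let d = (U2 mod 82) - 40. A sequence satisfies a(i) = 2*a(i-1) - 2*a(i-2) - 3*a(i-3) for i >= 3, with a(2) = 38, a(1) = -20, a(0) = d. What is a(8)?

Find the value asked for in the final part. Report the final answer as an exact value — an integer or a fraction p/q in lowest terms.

822

Stage 1: cross terms: (-6*-2 - 17*-20)=352, (17*39 - -12*-2)=639, (-12*-20 - -6*39)=474; twice the area = |1465| = 1465; area = 1465/2; boundary points = 1 + 1 + 1 = 3; strictly interior points = area - boundary/2 + 1 = 732; answer 732
Stage 2: U1 = 732; w = -10; remainder = value at the root: 5*(-10)^3 + 3*(-10)^2 + 6*(-10)^1 + 3 = (-5000) + (300) + (-60) + (3) = -4757; answer -4757
Stage 3: U2 = -4757; d = 41; a(3) = 2*(38) - 2*(-20) - 3*(41) = -7; iterating: a(3)=-7, a(4)=-30, a(5)=-160, a(6)=-239, a(7)=-68, a(8)=822; answer 822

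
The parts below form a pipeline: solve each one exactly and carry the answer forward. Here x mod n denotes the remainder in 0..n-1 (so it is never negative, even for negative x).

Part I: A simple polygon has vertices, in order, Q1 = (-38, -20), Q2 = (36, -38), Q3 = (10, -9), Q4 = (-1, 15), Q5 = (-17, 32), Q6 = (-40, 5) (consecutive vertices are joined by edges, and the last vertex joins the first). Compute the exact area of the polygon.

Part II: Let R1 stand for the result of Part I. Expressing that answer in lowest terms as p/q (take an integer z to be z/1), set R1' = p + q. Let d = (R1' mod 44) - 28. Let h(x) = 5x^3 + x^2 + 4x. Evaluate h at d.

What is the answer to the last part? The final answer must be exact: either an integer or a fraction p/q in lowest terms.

-3600

Part I: cross terms: (-38*-38 - 36*-20)=2164, (36*-9 - 10*-38)=56, (10*15 - -1*-9)=141, (-1*32 - -17*15)=223, (-17*5 - -40*32)=1195, (-40*-20 - -38*5)=990; twice the area = |4769| = 4769; area = 4769/2; answer 4769/2
Part II: R1 = 4769/2; threaded value p + q = 4771; d = -9; 5*(-9)^3 + 1*(-9)^2 + 4*(-9)^1 = (-3645) + (81) + (-36) = -3600; answer -3600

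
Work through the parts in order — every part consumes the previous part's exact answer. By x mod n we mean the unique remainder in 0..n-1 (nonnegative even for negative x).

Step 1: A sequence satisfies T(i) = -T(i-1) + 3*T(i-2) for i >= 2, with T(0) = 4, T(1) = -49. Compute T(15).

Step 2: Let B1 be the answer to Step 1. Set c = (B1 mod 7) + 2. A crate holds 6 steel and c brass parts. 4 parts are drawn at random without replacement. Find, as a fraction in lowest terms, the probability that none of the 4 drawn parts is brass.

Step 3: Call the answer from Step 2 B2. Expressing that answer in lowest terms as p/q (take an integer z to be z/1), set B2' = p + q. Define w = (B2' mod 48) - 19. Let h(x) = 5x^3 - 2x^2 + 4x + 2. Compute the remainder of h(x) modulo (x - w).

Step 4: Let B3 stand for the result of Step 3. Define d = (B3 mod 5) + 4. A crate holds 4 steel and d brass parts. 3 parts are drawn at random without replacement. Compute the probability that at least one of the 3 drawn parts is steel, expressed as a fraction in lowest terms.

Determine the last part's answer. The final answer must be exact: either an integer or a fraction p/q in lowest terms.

37/42

Step 1: T(2) = -1*(-49) + 3*(4) = 61; iterating: T(2)=61, T(3)=-208, T(4)=391, T(5)=-1015, T(6)=2188, T(7)=-5233, T(8)=11797, T(9)=-27496, T(10)=62887, T(11)=-145375, T(12)=334036, T(13)=-770161, T(14)=1772269, T(15)=-4082752; answer -4082752
Step 2: B1 = -4082752; c = 7; total draws C(13,4) = 715; favorable C(6,4) = 15; P = 3/143; answer 3/143
Step 3: B2 = 3/143; threaded value p + q = 146; w = -17; remainder = value at the root: 5*(-17)^3 - 2*(-17)^2 + 4*(-17)^1 + 2 = (-24565) + (-578) + (-68) + (2) = -25209; answer -25209
Step 4: B3 = -25209; d = 5; total draws C(9,3) = 84; complement C(5,3) = 10; favorable 84 - 10 = 74; P = 37/42; answer 37/42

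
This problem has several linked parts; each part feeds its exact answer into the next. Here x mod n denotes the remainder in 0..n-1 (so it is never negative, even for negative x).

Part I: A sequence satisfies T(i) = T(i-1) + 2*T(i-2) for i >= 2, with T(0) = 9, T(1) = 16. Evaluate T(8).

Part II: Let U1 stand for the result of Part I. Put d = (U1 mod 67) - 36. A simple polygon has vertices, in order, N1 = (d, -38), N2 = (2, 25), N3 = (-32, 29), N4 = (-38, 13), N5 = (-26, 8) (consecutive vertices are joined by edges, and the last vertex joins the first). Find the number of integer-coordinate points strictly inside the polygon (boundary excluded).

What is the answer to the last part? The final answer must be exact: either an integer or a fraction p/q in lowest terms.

Part I: T(2) = 1*(16) + 2*(9) = 34; iterating: T(2)=34, T(3)=66, T(4)=134, T(5)=266, T(6)=534, T(7)=1066, T(8)=2134; answer 2134
Part II: U1 = 2134; d = 21; cross terms: (21*25 - 2*-38)=601, (2*29 - -32*25)=858, (-32*13 - -38*29)=686, (-38*8 - -26*13)=34, (-26*-38 - 21*8)=820; twice the area = |2999| = 2999; area = 2999/2; boundary points = 1 + 2 + 2 + 1 + 1 = 7; strictly interior points = area - boundary/2 + 1 = 1497; answer 1497

1497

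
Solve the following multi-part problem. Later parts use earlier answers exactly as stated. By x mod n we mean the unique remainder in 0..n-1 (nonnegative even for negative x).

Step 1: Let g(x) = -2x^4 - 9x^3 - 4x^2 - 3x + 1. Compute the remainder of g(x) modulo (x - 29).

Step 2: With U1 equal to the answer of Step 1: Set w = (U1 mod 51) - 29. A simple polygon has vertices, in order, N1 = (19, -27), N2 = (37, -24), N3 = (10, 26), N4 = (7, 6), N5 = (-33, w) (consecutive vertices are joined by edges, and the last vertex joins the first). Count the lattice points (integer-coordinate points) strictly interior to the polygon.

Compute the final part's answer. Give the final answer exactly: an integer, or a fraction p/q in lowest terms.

Step 1: remainder = value at the root: -2*(29)^4 - 9*(29)^3 - 4*(29)^2 - 3*(29)^1 + 1 = (-1414562) + (-219501) + (-3364) + (-87) + (1) = -1637513; answer -1637513
Step 2: U1 = -1637513; w = 17; cross terms: (19*-24 - 37*-27)=543, (37*26 - 10*-24)=1202, (10*6 - 7*26)=-122, (7*17 - -33*6)=317, (-33*-27 - 19*17)=568; twice the area = |2508| = 2508; area = 1254; boundary points = 3 + 1 + 1 + 1 + 4 = 10; strictly interior points = area - boundary/2 + 1 = 1250; answer 1250

1250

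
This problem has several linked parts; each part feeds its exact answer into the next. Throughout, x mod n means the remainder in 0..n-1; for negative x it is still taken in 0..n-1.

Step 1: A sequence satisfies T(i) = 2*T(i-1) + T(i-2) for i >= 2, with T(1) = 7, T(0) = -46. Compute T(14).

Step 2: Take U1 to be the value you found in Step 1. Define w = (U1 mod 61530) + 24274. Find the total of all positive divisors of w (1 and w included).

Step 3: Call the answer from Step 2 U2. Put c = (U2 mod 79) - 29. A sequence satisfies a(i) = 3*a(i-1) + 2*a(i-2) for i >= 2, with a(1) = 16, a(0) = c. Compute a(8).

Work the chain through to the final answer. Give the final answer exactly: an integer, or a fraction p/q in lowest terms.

Step 1: T(2) = 2*(7) + 1*(-46) = -32; iterating: T(2)=-32, T(3)=-57, T(4)=-146, T(5)=-349, T(6)=-844, T(7)=-2037, T(8)=-4918, T(9)=-11873, T(10)=-28664, T(11)=-69201, T(12)=-167066, T(13)=-403333, T(14)=-973732; answer -973732
Step 2: U1 = -973732; w = 35022; 35022 = 2 * 3 * 13 * 449; sigma = (1 + 2) * (1 + 3) * (1 + 13) * (1 + 449) = 3 * 4 * 14 * 450 = 75600; answer 75600
Step 3: U2 = 75600; c = 47; a(2) = 3*(16) + 2*(47) = 142; iterating: a(2)=142, a(3)=458, a(4)=1658, a(5)=5890, a(6)=20986, a(7)=74738, a(8)=266186; answer 266186

266186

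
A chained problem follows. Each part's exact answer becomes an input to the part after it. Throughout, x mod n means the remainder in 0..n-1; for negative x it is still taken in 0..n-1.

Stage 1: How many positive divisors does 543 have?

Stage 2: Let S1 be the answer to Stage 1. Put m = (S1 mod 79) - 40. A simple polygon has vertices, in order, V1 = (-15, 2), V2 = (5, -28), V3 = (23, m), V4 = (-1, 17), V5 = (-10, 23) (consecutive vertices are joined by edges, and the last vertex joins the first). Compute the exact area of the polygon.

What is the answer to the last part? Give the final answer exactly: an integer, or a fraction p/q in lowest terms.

1701/2

Stage 1: 543 = 3 * 181; number of divisors = (1+1) * (1+1) = 4; answer 4
Stage 2: S1 = 4; m = -36; cross terms: (-15*-28 - 5*2)=410, (5*-36 - 23*-28)=464, (23*17 - -1*-36)=355, (-1*23 - -10*17)=147, (-10*2 - -15*23)=325; twice the area = |1701| = 1701; area = 1701/2; answer 1701/2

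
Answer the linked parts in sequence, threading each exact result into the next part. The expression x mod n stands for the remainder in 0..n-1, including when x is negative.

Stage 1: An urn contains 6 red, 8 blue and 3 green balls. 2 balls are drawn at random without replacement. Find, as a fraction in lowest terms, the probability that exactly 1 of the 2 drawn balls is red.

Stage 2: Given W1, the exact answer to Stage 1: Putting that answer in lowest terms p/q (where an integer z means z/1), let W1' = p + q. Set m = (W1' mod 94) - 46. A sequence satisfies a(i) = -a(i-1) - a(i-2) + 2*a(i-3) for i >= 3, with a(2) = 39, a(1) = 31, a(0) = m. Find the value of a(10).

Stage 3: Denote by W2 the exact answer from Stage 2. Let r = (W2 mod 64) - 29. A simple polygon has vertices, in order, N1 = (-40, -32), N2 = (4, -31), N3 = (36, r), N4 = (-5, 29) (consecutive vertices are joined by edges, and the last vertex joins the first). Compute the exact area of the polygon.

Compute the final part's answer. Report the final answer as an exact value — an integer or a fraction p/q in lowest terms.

2361

Stage 1: total draws C(17,2) = 136; favorable C(6,1)*C(11,1) = 66; P = 33/68; answer 33/68
Stage 2: W1 = 33/68; threaded value p + q = 101; m = -39; a(3) = -1*(39) - 1*(31) + 2*(-39) = -148; iterating: a(3)=-148, a(4)=171, a(5)=55, a(6)=-522, a(7)=809, a(8)=-177, a(9)=-1676, a(10)=3471; answer 3471
Stage 3: W2 = 3471; r = -14; cross terms: (-40*-31 - 4*-32)=1368, (4*-14 - 36*-31)=1060, (36*29 - -5*-14)=974, (-5*-32 - -40*29)=1320; twice the area = |4722| = 4722; area = 2361; answer 2361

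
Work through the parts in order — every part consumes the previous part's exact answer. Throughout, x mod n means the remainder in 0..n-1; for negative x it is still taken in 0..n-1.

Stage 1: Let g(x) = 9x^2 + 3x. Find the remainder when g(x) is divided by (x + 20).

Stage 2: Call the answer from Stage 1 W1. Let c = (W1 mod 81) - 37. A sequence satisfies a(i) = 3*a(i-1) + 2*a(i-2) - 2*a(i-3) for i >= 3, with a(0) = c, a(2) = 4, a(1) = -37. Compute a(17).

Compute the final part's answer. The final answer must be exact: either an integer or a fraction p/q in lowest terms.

Stage 1: remainder = value at the root: 9*(-20)^2 + 3*(-20)^1 = (3600) + (-60) = 3540; answer 3540
Stage 2: W1 = 3540; c = 20; a(3) = 3*(4) + 2*(-37) - 2*(20) = -102; iterating: a(3)=-102, a(4)=-224, a(5)=-884, a(6)=-2896, a(7)=-10008, a(8)=-34048, a(9)=-116368, a(10)=-397184, a(11)=-1356192, a(12)=-4630208, a(13)=-15808640, a(14)=-53973952, a(15)=-184278720, a(16)=-629166784, a(17)=-2148109888; answer -2148109888

-2148109888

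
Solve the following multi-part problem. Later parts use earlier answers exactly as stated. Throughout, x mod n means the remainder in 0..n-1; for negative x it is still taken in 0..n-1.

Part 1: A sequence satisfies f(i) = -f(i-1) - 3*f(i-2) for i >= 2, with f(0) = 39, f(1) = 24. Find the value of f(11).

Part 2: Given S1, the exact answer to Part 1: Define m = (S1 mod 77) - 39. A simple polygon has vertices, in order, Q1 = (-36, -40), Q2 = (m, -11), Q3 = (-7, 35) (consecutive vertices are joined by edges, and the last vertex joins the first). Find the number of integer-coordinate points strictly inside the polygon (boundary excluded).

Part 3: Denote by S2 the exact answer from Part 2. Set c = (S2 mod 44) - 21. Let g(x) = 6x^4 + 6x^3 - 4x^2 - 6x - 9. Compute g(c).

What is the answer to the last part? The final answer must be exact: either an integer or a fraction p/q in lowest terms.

1006271

Part 1: f(2) = -1*(24) - 3*(39) = -141; iterating: f(2)=-141, f(3)=69, f(4)=354, f(5)=-561, f(6)=-501, f(7)=2184, f(8)=-681, f(9)=-5871, f(10)=7914, f(11)=9699; answer 9699
Part 2: S1 = 9699; m = 35; cross terms: (-36*-11 - 35*-40)=1796, (35*35 - -7*-11)=1148, (-7*-40 - -36*35)=1540; twice the area = |4484| = 4484; area = 2242; boundary points = 1 + 2 + 1 = 4; strictly interior points = area - boundary/2 + 1 = 2241; answer 2241
Part 3: S2 = 2241; c = 20; 6*(20)^4 + 6*(20)^3 - 4*(20)^2 - 6*(20)^1 - 9 = (960000) + (48000) + (-1600) + (-120) + (-9) = 1006271; answer 1006271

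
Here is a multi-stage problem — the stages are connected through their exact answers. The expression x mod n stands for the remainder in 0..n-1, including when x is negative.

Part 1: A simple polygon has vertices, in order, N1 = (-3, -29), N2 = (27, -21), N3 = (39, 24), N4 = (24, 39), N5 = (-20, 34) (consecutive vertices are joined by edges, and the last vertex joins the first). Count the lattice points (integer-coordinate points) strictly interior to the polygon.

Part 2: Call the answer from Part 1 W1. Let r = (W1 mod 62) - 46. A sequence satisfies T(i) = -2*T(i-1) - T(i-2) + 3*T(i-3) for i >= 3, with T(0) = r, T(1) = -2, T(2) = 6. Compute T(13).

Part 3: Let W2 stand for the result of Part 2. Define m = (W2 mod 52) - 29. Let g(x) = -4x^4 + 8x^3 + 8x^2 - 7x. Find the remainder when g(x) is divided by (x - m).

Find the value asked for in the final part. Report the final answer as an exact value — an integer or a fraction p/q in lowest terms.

-700455

Part 1: cross terms: (-3*-21 - 27*-29)=846, (27*24 - 39*-21)=1467, (39*39 - 24*24)=945, (24*34 - -20*39)=1596, (-20*-29 - -3*34)=682; twice the area = |5536| = 5536; area = 2768; boundary points = 2 + 3 + 15 + 1 + 1 = 22; strictly interior points = area - boundary/2 + 1 = 2758; answer 2758
Part 2: W1 = 2758; r = -16; T(3) = -2*(6) - 1*(-2) + 3*(-16) = -58; iterating: T(3)=-58, T(4)=104, T(5)=-132, T(6)=-14, T(7)=472, T(8)=-1326, T(9)=2138, T(10)=-1534, T(11)=-3048, T(12)=14044, T(13)=-29642; answer -29642
Part 3: W2 = -29642; m = 21; remainder = value at the root: -4*(21)^4 + 8*(21)^3 + 8*(21)^2 - 7*(21)^1 = (-777924) + (74088) + (3528) + (-147) = -700455; answer -700455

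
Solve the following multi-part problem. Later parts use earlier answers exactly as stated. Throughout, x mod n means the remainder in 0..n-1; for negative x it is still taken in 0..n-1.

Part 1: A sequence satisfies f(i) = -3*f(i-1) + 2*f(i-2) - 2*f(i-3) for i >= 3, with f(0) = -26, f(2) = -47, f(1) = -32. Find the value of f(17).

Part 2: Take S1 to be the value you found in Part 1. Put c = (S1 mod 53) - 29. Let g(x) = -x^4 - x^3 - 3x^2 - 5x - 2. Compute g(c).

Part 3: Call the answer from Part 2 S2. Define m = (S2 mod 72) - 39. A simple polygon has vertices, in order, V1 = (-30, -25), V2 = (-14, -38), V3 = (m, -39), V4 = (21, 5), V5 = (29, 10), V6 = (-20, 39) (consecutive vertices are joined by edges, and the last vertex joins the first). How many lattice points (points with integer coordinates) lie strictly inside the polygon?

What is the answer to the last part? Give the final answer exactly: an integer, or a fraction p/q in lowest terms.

3038

Part 1: f(3) = -3*(-47) + 2*(-32) - 2*(-26) = 129; iterating: f(3)=129, f(4)=-417, f(5)=1603, f(6)=-5901, f(7)=21743, f(8)=-80237, f(9)=295999, f(10)=-1091957, f(11)=4028343, f(12)=-14860941, f(13)=54823423, f(14)=-202248837, f(15)=746115239, f(16)=-2752490237, f(17)=10154198863; answer 10154198863
Part 2: S1 = 10154198863; c = 13; -1*(13)^4 - 1*(13)^3 - 3*(13)^2 - 5*(13)^1 - 2 = (-28561) + (-2197) + (-507) + (-65) + (-2) = -31332; answer -31332
Part 3: S2 = -31332; m = 21; cross terms: (-30*-38 - -14*-25)=790, (-14*-39 - 21*-38)=1344, (21*5 - 21*-39)=924, (21*10 - 29*5)=65, (29*39 - -20*10)=1331, (-20*-25 - -30*39)=1670; twice the area = |6124| = 6124; area = 3062; boundary points = 1 + 1 + 44 + 1 + 1 + 2 = 50; strictly interior points = area - boundary/2 + 1 = 3038; answer 3038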